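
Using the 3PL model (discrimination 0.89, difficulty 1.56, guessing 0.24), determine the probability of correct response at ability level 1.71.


logit = 0.89*(1.71 - 1.56) = 0.1335
P* = 1/(1 + exp(-0.1335)) = 0.5333
P = 0.24 + (1 - 0.24) * 0.5333
P = 0.6453

0.6453


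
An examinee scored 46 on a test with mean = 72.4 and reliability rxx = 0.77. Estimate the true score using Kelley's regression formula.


T_est = rxx * X + (1 - rxx) * mean
T_est = 0.77 * 46 + 0.23 * 72.4
T_est = 35.42 + 16.652
T_est = 52.072

52.072


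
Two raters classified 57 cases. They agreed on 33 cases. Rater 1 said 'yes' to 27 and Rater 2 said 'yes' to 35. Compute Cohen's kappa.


P_o = 33/57 = 0.578947
P_e = (27*35 + 30*22) / 3249 = 0.493998
kappa = (P_o - P_e) / (1 - P_e)
kappa = (0.578947 - 0.493998) / (1 - 0.493998)
kappa = 0.1679

0.1679


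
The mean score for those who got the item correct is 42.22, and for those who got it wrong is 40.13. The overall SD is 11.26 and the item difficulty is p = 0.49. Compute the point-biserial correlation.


q = 1 - p = 0.51
rpb = ((M1 - M0) / SD) * sqrt(p * q)
rpb = ((42.22 - 40.13) / 11.26) * sqrt(0.49 * 0.51)
rpb = 0.0928

0.0928


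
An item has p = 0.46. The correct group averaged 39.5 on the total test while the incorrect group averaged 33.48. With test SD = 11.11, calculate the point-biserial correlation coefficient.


q = 1 - p = 0.54
rpb = ((M1 - M0) / SD) * sqrt(p * q)
rpb = ((39.5 - 33.48) / 11.11) * sqrt(0.46 * 0.54)
rpb = 0.2701

0.2701


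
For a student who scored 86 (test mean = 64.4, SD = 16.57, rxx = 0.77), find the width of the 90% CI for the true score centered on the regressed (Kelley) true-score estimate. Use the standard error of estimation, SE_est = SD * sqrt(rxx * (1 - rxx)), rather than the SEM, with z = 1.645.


True score estimate = 0.77*86 + 0.23*64.4 = 81.032
SE_est = SD * sqrt(rxx * (1 - rxx)) = 16.57 * sqrt(0.77 * 0.23) = 16.57 * sqrt(0.1771) = 6.973195
CI = T_est +/- z * SE_est, so width = 2 * z * SE_est = 2 * 1.645 * 6.973195
Width = 22.9418

22.9418


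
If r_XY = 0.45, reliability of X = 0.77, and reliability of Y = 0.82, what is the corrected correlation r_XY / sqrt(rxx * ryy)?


r_corrected = rxy / sqrt(rxx * ryy)
= 0.45 / sqrt(0.77 * 0.82)
= 0.45 / sqrt(0.6314)
= 0.45 / 0.794607
r_corrected = 0.5663

0.5663


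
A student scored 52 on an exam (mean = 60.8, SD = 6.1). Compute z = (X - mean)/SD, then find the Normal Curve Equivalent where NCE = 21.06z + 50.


z = (X - mean) / SD = (52 - 60.8) / 6.1
z = -8.8 / 6.1
z = -1.4426
NCE = NCE = 21.06z + 50
Carry z at full precision (z = -8.8 / 6.1) into the conversion:
NCE = 21.06 * (-8.8 / 6.1) + 50 = -185.328 / 6.1 + 50
NCE = -30.3816 + 50
NCE = 19.6184

19.6184


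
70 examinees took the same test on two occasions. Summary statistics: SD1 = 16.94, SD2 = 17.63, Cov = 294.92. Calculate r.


r = cov(X,Y) / (SD_X * SD_Y)
r = 294.92 / (16.94 * 17.63)
r = 294.92 / 298.6522
r = 0.9875

0.9875


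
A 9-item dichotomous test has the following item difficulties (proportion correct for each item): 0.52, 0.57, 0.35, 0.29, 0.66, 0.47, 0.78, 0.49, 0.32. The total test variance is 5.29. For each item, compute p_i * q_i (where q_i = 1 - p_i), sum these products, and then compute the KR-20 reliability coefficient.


For each item, compute p_i * q_i:
  Item 1: 0.52 * 0.48 = 0.2496
  Item 2: 0.57 * 0.43 = 0.2451
  Item 3: 0.35 * 0.65 = 0.2275
  Item 4: 0.29 * 0.71 = 0.2059
  Item 5: 0.66 * 0.34 = 0.2244
  Item 6: 0.47 * 0.53 = 0.2491
  Item 7: 0.78 * 0.22 = 0.1716
  Item 8: 0.49 * 0.51 = 0.2499
  Item 9: 0.32 * 0.68 = 0.2176
Sum(p_i * q_i) = 0.2496 + 0.2451 + 0.2275 + 0.2059 + 0.2244 + 0.2491 + 0.1716 + 0.2499 + 0.2176 = 2.0407
KR-20 = (k/(k-1)) * (1 - Sum(p_i*q_i) / Var_total)
= (9/8) * (1 - 2.0407/5.29)
= 1.125 * 0.6142
KR-20 = 0.691

0.691


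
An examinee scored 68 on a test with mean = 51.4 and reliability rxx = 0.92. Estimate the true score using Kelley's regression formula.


T_est = rxx * X + (1 - rxx) * mean
T_est = 0.92 * 68 + 0.08 * 51.4
T_est = 62.56 + 4.112
T_est = 66.672

66.672


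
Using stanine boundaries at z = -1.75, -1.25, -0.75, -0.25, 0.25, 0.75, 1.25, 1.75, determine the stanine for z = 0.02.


Stanine boundaries: [-1.75, -1.25, -0.75, -0.25, 0.25, 0.75, 1.25, 1.75]
z = 0.02
Check each boundary:
  z >= -1.75 -> could be stanine 2
  z >= -1.25 -> could be stanine 3
  z >= -0.75 -> could be stanine 4
  z >= -0.25 -> could be stanine 5
  z < 0.25
  z < 0.75
  z < 1.25
  z < 1.75
Highest qualifying boundary gives stanine = 5

5


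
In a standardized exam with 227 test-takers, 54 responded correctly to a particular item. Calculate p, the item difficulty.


Item difficulty p = number correct / total examinees
p = 54 / 227
p = 0.2379

0.2379


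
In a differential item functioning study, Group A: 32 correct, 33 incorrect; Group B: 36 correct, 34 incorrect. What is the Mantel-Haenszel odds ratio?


Odds_A = 32/33 = 0.9697
Odds_B = 36/34 = 1.0588
OR = Odds_A / Odds_B = 0.9697 / 1.0588
Exactly, OR = (32 * 34) / (33 * 36) = 1088 / 1188
OR = 0.9158

0.9158


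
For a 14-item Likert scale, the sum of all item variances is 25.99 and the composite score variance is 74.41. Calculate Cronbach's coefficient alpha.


alpha = (k/(k-1)) * (1 - sum(si^2)/s_total^2)
= (14/13) * (1 - 25.99/74.41)
alpha = 0.7008

0.7008


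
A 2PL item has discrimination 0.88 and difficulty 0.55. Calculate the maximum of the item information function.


For 2PL, max info at theta = b = 0.55
I_max = a^2 / 4 = 0.88^2 / 4
= 0.7744 / 4
I_max = 0.1936

0.1936


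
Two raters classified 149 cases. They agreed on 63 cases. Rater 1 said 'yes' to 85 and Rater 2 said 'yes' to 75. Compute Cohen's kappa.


P_o = 63/149 = 0.422819
P_e = (85*75 + 64*74) / 22201 = 0.500473
kappa = (P_o - P_e) / (1 - P_e)
kappa = (0.422819 - 0.500473) / (1 - 0.500473)
kappa = -0.1555

-0.1555


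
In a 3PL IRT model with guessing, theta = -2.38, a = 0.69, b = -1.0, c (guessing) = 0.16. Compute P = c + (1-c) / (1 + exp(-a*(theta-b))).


logit = 0.69*(-2.38 - -1.0) = -0.9522
P* = 1/(1 + exp(--0.9522)) = 0.2784
P = 0.16 + (1 - 0.16) * 0.2784
P = 0.3939

0.3939


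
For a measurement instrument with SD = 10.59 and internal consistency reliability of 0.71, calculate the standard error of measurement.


SEM = SD * sqrt(1 - rxx)
SEM = 10.59 * sqrt(1 - 0.71)
SEM = 10.59 * sqrt(0.29) = 10.59 * 0.538516
SEM = 5.7029

5.7029


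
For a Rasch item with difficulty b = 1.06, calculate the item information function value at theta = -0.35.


P = 1/(1+exp(-(-0.35-1.06))) = 0.1962
I = P*(1-P) = 0.1962 * 0.8038
I = 0.1577

0.1577


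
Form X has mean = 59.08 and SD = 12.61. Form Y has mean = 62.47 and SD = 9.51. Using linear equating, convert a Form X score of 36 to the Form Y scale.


slope = SD_Y / SD_X = 9.51 / 12.61 ~ 0.7542
intercept = mean_Y - slope * mean_X = 62.47 - (9.51 / 12.61) * 59.08 ~ 17.914
Y = slope * X + intercept. To avoid rounding drift from the rounded slope/intercept, evaluate the equivalent form Y = mean_Y + SD_Y * (X - mean_X) / SD_X at full precision:
Y = 62.47 + 9.51 * (36 - 59.08) / 12.61
Y = 62.47 - 9.51 * 23.08 / 12.61
Y = 62.47 - 219.4908 / 12.61
Y = 62.47 - 17.4061
Y = 45.0639

45.0639


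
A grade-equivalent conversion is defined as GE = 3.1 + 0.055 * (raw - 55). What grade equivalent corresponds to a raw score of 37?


raw - median = 37 - 55 = -18
slope * diff = 0.055 * -18 = -0.99
GE = 3.1 + -0.99
GE = 2.11

2.11


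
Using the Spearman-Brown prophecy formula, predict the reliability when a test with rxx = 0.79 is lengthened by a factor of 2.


r_new = (n * rxx) / (1 + (n-1) * rxx)
r_new = (2 * 0.79) / (1 + 1 * 0.79)
r_new = 1.58 / 1.79
r_new = 0.8827

0.8827


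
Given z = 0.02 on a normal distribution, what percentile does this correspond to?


CDF(z) = 0.5 * (1 + erf(z/sqrt(2)))
erf(0.0141) = 0.016
CDF = 0.508
Percentile rank = 0.508 * 100 = 50.8

50.8


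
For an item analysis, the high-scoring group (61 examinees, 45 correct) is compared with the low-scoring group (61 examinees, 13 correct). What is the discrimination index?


p_upper = 45/61 = 0.7377
p_lower = 13/61 = 0.2131
D = 0.7377 - 0.2131 = 0.5246

0.5246


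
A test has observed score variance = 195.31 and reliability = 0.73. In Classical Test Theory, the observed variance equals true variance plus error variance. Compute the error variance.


var_true = rxx * var_obs = 0.73 * 195.31 = 142.5763
var_error = var_obs - var_true
var_error = 195.31 - 142.5763
var_error = 52.7337

52.7337


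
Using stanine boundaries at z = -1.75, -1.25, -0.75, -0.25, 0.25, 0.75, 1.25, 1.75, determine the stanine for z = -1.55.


Stanine boundaries: [-1.75, -1.25, -0.75, -0.25, 0.25, 0.75, 1.25, 1.75]
z = -1.55
Check each boundary:
  z >= -1.75 -> could be stanine 2
  z < -1.25
  z < -0.75
  z < -0.25
  z < 0.25
  z < 0.75
  z < 1.25
  z < 1.75
Highest qualifying boundary gives stanine = 2

2


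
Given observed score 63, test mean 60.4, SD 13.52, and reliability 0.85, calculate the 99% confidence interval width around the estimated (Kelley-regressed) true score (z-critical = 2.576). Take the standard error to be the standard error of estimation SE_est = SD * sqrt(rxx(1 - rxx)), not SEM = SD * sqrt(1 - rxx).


True score estimate = 0.85*63 + 0.15*60.4 = 62.61
SE_est = SD * sqrt(rxx * (1 - rxx)) = 13.52 * sqrt(0.85 * 0.15) = 13.52 * sqrt(0.1275) = 4.827606
CI = T_est +/- z * SE_est, so width = 2 * z * SE_est = 2 * 2.576 * 4.827606
Width = 24.8718

24.8718


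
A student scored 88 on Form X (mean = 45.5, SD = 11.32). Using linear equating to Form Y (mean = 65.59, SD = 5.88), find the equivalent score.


slope = SD_Y / SD_X = 5.88 / 11.32 ~ 0.5194
intercept = mean_Y - slope * mean_X = 65.59 - (5.88 / 11.32) * 45.5 ~ 41.9557
Y = slope * X + intercept. To avoid rounding drift from the rounded slope/intercept, evaluate the equivalent form Y = mean_Y + SD_Y * (X - mean_X) / SD_X at full precision:
Y = 65.59 + 5.88 * (88 - 45.5) / 11.32
Y = 65.59 + 5.88 * 42.5 / 11.32
Y = 65.59 + 249.9 / 11.32
Y = 65.59 + 22.076
Y = 87.666

87.666


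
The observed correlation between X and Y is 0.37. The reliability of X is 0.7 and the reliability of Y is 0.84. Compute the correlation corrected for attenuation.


r_corrected = rxy / sqrt(rxx * ryy)
= 0.37 / sqrt(0.7 * 0.84)
= 0.37 / sqrt(0.588)
= 0.37 / 0.766812
r_corrected = 0.4825

0.4825


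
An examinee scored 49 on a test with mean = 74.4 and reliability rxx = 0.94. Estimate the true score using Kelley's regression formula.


T_est = rxx * X + (1 - rxx) * mean
T_est = 0.94 * 49 + 0.06 * 74.4
T_est = 46.06 + 4.464
T_est = 50.524

50.524


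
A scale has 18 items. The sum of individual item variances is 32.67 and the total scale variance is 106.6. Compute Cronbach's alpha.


alpha = (k/(k-1)) * (1 - sum(si^2)/s_total^2)
= (18/17) * (1 - 32.67/106.6)
alpha = 0.7343

0.7343


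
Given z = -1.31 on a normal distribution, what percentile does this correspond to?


CDF(z) = 0.5 * (1 + erf(z/sqrt(2)))
erf(-0.9263) = -0.8098
CDF = 0.0951
Percentile rank = 0.0951 * 100 = 9.51

9.51


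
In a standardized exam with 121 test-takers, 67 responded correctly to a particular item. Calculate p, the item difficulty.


Item difficulty p = number correct / total examinees
p = 67 / 121
p = 0.5537

0.5537


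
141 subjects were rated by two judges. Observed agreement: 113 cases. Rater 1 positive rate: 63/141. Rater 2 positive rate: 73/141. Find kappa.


P_o = 113/141 = 0.801418
P_e = (63*73 + 78*68) / 19881 = 0.498114
kappa = (P_o - P_e) / (1 - P_e)
kappa = (0.801418 - 0.498114) / (1 - 0.498114)
kappa = 0.6043

0.6043


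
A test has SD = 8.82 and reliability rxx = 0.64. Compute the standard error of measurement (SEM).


SEM = SD * sqrt(1 - rxx)
SEM = 8.82 * sqrt(1 - 0.64)
SEM = 8.82 * sqrt(0.36) = 8.82 * 0.6
SEM = 5.292

5.292


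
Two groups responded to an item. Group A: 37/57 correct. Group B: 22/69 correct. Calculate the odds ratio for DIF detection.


Odds_A = 37/20 = 1.85
Odds_B = 22/47 = 0.4681
OR = Odds_A / Odds_B = 1.85 / 0.4681
Exactly, OR = (37 * 47) / (20 * 22) = 1739 / 440
OR = 3.9523

3.9523


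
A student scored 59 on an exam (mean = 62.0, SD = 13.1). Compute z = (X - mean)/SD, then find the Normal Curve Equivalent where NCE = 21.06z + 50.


z = (X - mean) / SD = (59 - 62.0) / 13.1
z = -3.0 / 13.1
z = -0.229
NCE = NCE = 21.06z + 50
Carry z at full precision (z = -3.0 / 13.1) into the conversion:
NCE = 21.06 * (-3.0 / 13.1) + 50 = -63.18 / 13.1 + 50
NCE = -4.8229 + 50
NCE = 45.1771

45.1771


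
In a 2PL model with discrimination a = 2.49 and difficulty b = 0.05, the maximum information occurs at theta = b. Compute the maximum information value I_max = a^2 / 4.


For 2PL, max info at theta = b = 0.05
I_max = a^2 / 4 = 2.49^2 / 4
= 6.2001 / 4
I_max = 1.55

1.55


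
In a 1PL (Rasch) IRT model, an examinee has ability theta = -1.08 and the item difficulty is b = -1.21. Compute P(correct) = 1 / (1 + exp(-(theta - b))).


theta - b = -1.08 - -1.21 = 0.13
exp(-(theta - b)) = exp(-0.13) = 0.8781
P = 1 / (1 + 0.8781)
P = 0.5325

0.5325


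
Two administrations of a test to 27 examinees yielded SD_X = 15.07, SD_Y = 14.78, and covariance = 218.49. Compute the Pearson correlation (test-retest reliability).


r = cov(X,Y) / (SD_X * SD_Y)
r = 218.49 / (15.07 * 14.78)
r = 218.49 / 222.7346
r = 0.9809

0.9809


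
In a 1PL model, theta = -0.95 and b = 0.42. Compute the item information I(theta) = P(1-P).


P = 1/(1+exp(-(-0.95-0.42))) = 0.2026
I = P*(1-P) = 0.2026 * 0.7974
I = 0.1616

0.1616


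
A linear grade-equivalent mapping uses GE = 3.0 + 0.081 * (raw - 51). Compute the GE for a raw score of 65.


raw - median = 65 - 51 = 14
slope * diff = 0.081 * 14 = 1.134
GE = 3.0 + 1.134
GE = 4.134

4.134


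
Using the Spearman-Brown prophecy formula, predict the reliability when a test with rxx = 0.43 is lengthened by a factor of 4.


r_new = (n * rxx) / (1 + (n-1) * rxx)
r_new = (4 * 0.43) / (1 + 3 * 0.43)
r_new = 1.72 / 2.29
r_new = 0.7511

0.7511


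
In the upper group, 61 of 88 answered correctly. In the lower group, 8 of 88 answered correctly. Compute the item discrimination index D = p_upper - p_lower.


p_upper = 61/88 = 0.6932
p_lower = 8/88 = 0.0909
D = 0.6932 - 0.0909 = 0.6023

0.6023


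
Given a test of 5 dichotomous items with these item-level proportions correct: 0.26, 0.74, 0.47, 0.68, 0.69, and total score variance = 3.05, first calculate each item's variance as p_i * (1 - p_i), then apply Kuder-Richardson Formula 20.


For each item, compute p_i * q_i:
  Item 1: 0.26 * 0.74 = 0.1924
  Item 2: 0.74 * 0.26 = 0.1924
  Item 3: 0.47 * 0.53 = 0.2491
  Item 4: 0.68 * 0.32 = 0.2176
  Item 5: 0.69 * 0.31 = 0.2139
Sum(p_i * q_i) = 0.1924 + 0.1924 + 0.2491 + 0.2176 + 0.2139 = 1.0654
KR-20 = (k/(k-1)) * (1 - Sum(p_i*q_i) / Var_total)
= (5/4) * (1 - 1.0654/3.05)
= 1.25 * 0.6507
KR-20 = 0.8134

0.8134


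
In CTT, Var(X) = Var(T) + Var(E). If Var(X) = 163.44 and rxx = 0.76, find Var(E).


var_true = rxx * var_obs = 0.76 * 163.44 = 124.2144
var_error = var_obs - var_true
var_error = 163.44 - 124.2144
var_error = 39.2256

39.2256


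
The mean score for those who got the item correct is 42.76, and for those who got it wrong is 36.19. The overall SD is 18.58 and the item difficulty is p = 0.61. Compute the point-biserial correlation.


q = 1 - p = 0.39
rpb = ((M1 - M0) / SD) * sqrt(p * q)
rpb = ((42.76 - 36.19) / 18.58) * sqrt(0.61 * 0.39)
rpb = 0.1725

0.1725


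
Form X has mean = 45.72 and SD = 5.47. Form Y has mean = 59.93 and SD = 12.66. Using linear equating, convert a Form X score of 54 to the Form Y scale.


slope = SD_Y / SD_X = 12.66 / 5.47 ~ 2.3144
intercept = mean_Y - slope * mean_X = 59.93 - (12.66 / 5.47) * 45.72 ~ -45.8863
Y = slope * X + intercept. To avoid rounding drift from the rounded slope/intercept, evaluate the equivalent form Y = mean_Y + SD_Y * (X - mean_X) / SD_X at full precision:
Y = 59.93 + 12.66 * (54 - 45.72) / 5.47
Y = 59.93 + 12.66 * 8.28 / 5.47
Y = 59.93 + 104.8248 / 5.47
Y = 59.93 + 19.1636
Y = 79.0936

79.0936


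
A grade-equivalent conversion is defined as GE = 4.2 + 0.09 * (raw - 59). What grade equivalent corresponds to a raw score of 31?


raw - median = 31 - 59 = -28
slope * diff = 0.09 * -28 = -2.52
GE = 4.2 + -2.52
GE = 1.68

1.68


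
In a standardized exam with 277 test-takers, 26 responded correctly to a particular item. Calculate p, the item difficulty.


Item difficulty p = number correct / total examinees
p = 26 / 277
p = 0.0939

0.0939


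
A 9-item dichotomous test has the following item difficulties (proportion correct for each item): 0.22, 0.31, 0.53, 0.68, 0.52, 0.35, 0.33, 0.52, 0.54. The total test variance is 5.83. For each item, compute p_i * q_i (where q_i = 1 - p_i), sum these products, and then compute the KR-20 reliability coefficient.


For each item, compute p_i * q_i:
  Item 1: 0.22 * 0.78 = 0.1716
  Item 2: 0.31 * 0.69 = 0.2139
  Item 3: 0.53 * 0.47 = 0.2491
  Item 4: 0.68 * 0.32 = 0.2176
  Item 5: 0.52 * 0.48 = 0.2496
  Item 6: 0.35 * 0.65 = 0.2275
  Item 7: 0.33 * 0.67 = 0.2211
  Item 8: 0.52 * 0.48 = 0.2496
  Item 9: 0.54 * 0.46 = 0.2484
Sum(p_i * q_i) = 0.1716 + 0.2139 + 0.2491 + 0.2176 + 0.2496 + 0.2275 + 0.2211 + 0.2496 + 0.2484 = 2.0484
KR-20 = (k/(k-1)) * (1 - Sum(p_i*q_i) / Var_total)
= (9/8) * (1 - 2.0484/5.83)
= 1.125 * 0.6486
KR-20 = 0.7297

0.7297


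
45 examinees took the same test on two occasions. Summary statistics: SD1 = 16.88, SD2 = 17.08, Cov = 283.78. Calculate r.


r = cov(X,Y) / (SD_X * SD_Y)
r = 283.78 / (16.88 * 17.08)
r = 283.78 / 288.3104
r = 0.9843

0.9843


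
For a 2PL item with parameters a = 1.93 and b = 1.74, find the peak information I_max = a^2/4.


For 2PL, max info at theta = b = 1.74
I_max = a^2 / 4 = 1.93^2 / 4
= 3.7249 / 4
I_max = 0.9312

0.9312


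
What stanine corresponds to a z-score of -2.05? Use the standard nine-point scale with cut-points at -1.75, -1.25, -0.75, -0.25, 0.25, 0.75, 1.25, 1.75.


Stanine boundaries: [-1.75, -1.25, -0.75, -0.25, 0.25, 0.75, 1.25, 1.75]
z = -2.05
Check each boundary:
  z < -1.75
  z < -1.25
  z < -0.75
  z < -0.25
  z < 0.25
  z < 0.75
  z < 1.25
  z < 1.75
Highest qualifying boundary gives stanine = 1

1


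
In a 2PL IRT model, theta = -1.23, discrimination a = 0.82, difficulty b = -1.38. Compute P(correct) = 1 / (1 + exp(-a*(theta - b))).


a*(theta - b) = 0.82 * (-1.23 - -1.38) = 0.123
exp(-0.123) = 0.8843
P = 1 / (1 + 0.8843)
P = 0.5307

0.5307


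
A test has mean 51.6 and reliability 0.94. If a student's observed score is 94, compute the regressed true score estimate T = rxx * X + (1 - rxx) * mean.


T_est = rxx * X + (1 - rxx) * mean
T_est = 0.94 * 94 + 0.06 * 51.6
T_est = 88.36 + 3.096
T_est = 91.456

91.456


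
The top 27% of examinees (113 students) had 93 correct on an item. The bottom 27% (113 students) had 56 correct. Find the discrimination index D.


p_upper = 93/113 = 0.823
p_lower = 56/113 = 0.4956
D = 0.823 - 0.4956 = 0.3274

0.3274


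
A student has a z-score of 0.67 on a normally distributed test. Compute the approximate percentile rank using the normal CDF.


CDF(z) = 0.5 * (1 + erf(z/sqrt(2)))
erf(0.4738) = 0.4971
CDF = 0.7486
Percentile rank = 0.7486 * 100 = 74.86

74.86


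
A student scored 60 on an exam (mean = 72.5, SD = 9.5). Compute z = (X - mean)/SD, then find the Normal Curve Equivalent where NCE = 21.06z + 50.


z = (X - mean) / SD = (60 - 72.5) / 9.5
z = -12.5 / 9.5
z = -1.3158
NCE = NCE = 21.06z + 50
Carry z at full precision (z = -12.5 / 9.5) into the conversion:
NCE = 21.06 * (-12.5 / 9.5) + 50 = -263.25 / 9.5 + 50
NCE = -27.7105 + 50
NCE = 22.2895

22.2895


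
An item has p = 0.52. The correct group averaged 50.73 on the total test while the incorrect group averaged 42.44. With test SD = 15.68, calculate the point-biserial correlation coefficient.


q = 1 - p = 0.48
rpb = ((M1 - M0) / SD) * sqrt(p * q)
rpb = ((50.73 - 42.44) / 15.68) * sqrt(0.52 * 0.48)
rpb = 0.2641

0.2641


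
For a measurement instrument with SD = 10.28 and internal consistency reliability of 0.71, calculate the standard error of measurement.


SEM = SD * sqrt(1 - rxx)
SEM = 10.28 * sqrt(1 - 0.71)
SEM = 10.28 * sqrt(0.29) = 10.28 * 0.538516
SEM = 5.5359

5.5359


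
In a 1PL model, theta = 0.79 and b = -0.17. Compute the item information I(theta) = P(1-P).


P = 1/(1+exp(-(0.79--0.17))) = 0.7231
I = P*(1-P) = 0.7231 * 0.2769
I = 0.2002

0.2002


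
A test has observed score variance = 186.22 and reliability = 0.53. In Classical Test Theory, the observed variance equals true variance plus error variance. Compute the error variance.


var_true = rxx * var_obs = 0.53 * 186.22 = 98.6966
var_error = var_obs - var_true
var_error = 186.22 - 98.6966
var_error = 87.5234

87.5234


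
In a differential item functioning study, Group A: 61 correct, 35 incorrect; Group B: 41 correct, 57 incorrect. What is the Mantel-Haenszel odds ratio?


Odds_A = 61/35 = 1.7429
Odds_B = 41/57 = 0.7193
OR = Odds_A / Odds_B = 1.7429 / 0.7193
Exactly, OR = (61 * 57) / (35 * 41) = 3477 / 1435
OR = 2.423

2.423


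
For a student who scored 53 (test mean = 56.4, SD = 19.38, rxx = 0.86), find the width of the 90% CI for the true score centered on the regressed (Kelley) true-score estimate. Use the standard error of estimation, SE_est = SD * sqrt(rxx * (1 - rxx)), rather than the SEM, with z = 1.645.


True score estimate = 0.86*53 + 0.14*56.4 = 53.476
SE_est = SD * sqrt(rxx * (1 - rxx)) = 19.38 * sqrt(0.86 * 0.14) = 19.38 * sqrt(0.1204) = 6.724609
CI = T_est +/- z * SE_est, so width = 2 * z * SE_est = 2 * 1.645 * 6.724609
Width = 22.124

22.124


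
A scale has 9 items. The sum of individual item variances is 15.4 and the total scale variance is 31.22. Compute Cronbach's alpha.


alpha = (k/(k-1)) * (1 - sum(si^2)/s_total^2)
= (9/8) * (1 - 15.4/31.22)
alpha = 0.5701

0.5701


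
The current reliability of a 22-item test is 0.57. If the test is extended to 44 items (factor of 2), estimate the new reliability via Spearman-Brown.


r_new = (n * rxx) / (1 + (n-1) * rxx)
r_new = (2 * 0.57) / (1 + 1 * 0.57)
r_new = 1.14 / 1.57
r_new = 0.7261

0.7261


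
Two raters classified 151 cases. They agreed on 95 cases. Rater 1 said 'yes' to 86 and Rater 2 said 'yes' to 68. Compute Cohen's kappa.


P_o = 95/151 = 0.629139
P_e = (86*68 + 65*83) / 22801 = 0.493092
kappa = (P_o - P_e) / (1 - P_e)
kappa = (0.629139 - 0.493092) / (1 - 0.493092)
kappa = 0.2684

0.2684


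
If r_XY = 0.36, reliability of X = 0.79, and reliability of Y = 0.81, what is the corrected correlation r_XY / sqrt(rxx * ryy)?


r_corrected = rxy / sqrt(rxx * ryy)
= 0.36 / sqrt(0.79 * 0.81)
= 0.36 / sqrt(0.6399)
= 0.36 / 0.799937
r_corrected = 0.45

0.45


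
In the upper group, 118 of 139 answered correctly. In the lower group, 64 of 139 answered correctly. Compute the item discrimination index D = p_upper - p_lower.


p_upper = 118/139 = 0.8489
p_lower = 64/139 = 0.4604
D = 0.8489 - 0.4604 = 0.3885

0.3885


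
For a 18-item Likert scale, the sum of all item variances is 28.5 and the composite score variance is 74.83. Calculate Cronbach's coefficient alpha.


alpha = (k/(k-1)) * (1 - sum(si^2)/s_total^2)
= (18/17) * (1 - 28.5/74.83)
alpha = 0.6556

0.6556


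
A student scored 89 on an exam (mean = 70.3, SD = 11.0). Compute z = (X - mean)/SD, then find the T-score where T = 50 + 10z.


z = (X - mean) / SD = (89 - 70.3) / 11.0
z = 18.7 / 11.0
z = 1.7
T-score = T = 50 + 10z
Carry z at full precision (z = 18.7 / 11.0) into the conversion:
T-score = 50 + 10 * (18.7 / 11.0) = 50 + 187 / 11.0
T-score = 50 + 17.0
T-score = 67.0

67.0


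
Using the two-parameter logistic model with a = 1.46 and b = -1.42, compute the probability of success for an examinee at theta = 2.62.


a*(theta - b) = 1.46 * (2.62 - -1.42) = 5.8984
exp(-5.8984) = 0.0027
P = 1 / (1 + 0.0027)
P = 0.9973

0.9973


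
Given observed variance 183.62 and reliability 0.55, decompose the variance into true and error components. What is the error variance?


var_true = rxx * var_obs = 0.55 * 183.62 = 100.991
var_error = var_obs - var_true
var_error = 183.62 - 100.991
var_error = 82.629

82.629


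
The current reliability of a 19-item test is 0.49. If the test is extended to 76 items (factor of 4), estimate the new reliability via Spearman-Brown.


r_new = (n * rxx) / (1 + (n-1) * rxx)
r_new = (4 * 0.49) / (1 + 3 * 0.49)
r_new = 1.96 / 2.47
r_new = 0.7935

0.7935


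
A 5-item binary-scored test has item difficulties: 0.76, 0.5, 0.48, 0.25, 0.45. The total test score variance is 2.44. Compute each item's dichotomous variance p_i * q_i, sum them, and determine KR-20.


For each item, compute p_i * q_i:
  Item 1: 0.76 * 0.24 = 0.1824
  Item 2: 0.5 * 0.5 = 0.25
  Item 3: 0.48 * 0.52 = 0.2496
  Item 4: 0.25 * 0.75 = 0.1875
  Item 5: 0.45 * 0.55 = 0.2475
Sum(p_i * q_i) = 0.1824 + 0.25 + 0.2496 + 0.1875 + 0.2475 = 1.117
KR-20 = (k/(k-1)) * (1 - Sum(p_i*q_i) / Var_total)
= (5/4) * (1 - 1.117/2.44)
= 1.25 * 0.5422
KR-20 = 0.6778

0.6778


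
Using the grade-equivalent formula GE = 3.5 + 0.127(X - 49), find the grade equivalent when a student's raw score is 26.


raw - median = 26 - 49 = -23
slope * diff = 0.127 * -23 = -2.921
GE = 3.5 + -2.921
GE = 0.579

0.579


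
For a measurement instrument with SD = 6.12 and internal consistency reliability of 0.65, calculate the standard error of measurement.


SEM = SD * sqrt(1 - rxx)
SEM = 6.12 * sqrt(1 - 0.65)
SEM = 6.12 * sqrt(0.35) = 6.12 * 0.591608
SEM = 3.6206

3.6206


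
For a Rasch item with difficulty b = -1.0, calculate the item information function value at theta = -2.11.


P = 1/(1+exp(-(-2.11--1.0))) = 0.2479
I = P*(1-P) = 0.2479 * 0.7521
I = 0.1864

0.1864


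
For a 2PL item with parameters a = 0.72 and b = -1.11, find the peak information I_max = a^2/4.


For 2PL, max info at theta = b = -1.11
I_max = a^2 / 4 = 0.72^2 / 4
= 0.5184 / 4
I_max = 0.1296

0.1296


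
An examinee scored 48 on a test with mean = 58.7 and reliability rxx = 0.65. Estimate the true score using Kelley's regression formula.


T_est = rxx * X + (1 - rxx) * mean
T_est = 0.65 * 48 + 0.35 * 58.7
T_est = 31.2 + 20.545
T_est = 51.745

51.745


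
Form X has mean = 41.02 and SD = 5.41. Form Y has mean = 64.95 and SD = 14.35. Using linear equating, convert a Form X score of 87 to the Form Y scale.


slope = SD_Y / SD_X = 14.35 / 5.41 ~ 2.6525
intercept = mean_Y - slope * mean_X = 64.95 - (14.35 / 5.41) * 41.02 ~ -43.8554
Y = slope * X + intercept. To avoid rounding drift from the rounded slope/intercept, evaluate the equivalent form Y = mean_Y + SD_Y * (X - mean_X) / SD_X at full precision:
Y = 64.95 + 14.35 * (87 - 41.02) / 5.41
Y = 64.95 + 14.35 * 45.98 / 5.41
Y = 64.95 + 659.813 / 5.41
Y = 64.95 + 121.9617
Y = 186.9117

186.9117


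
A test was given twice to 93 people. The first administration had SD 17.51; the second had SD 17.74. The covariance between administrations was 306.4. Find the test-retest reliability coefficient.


r = cov(X,Y) / (SD_X * SD_Y)
r = 306.4 / (17.51 * 17.74)
r = 306.4 / 310.6274
r = 0.9864

0.9864


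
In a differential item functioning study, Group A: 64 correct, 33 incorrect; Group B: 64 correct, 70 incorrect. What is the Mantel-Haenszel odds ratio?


Odds_A = 64/33 = 1.9394
Odds_B = 64/70 = 0.9143
OR = Odds_A / Odds_B = 1.9394 / 0.9143
Exactly, OR = (64 * 70) / (33 * 64) = 4480 / 2112
OR = 2.1212

2.1212


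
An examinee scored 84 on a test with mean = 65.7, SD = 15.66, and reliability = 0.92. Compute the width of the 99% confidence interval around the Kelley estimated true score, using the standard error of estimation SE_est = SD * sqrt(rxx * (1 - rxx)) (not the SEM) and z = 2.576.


True score estimate = 0.92*84 + 0.08*65.7 = 82.536
SE_est = SD * sqrt(rxx * (1 - rxx)) = 15.66 * sqrt(0.92 * 0.08) = 15.66 * sqrt(0.0736) = 4.248452
CI = T_est +/- z * SE_est, so width = 2 * z * SE_est = 2 * 2.576 * 4.248452
Width = 21.888

21.888


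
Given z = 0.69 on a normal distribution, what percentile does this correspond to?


CDF(z) = 0.5 * (1 + erf(z/sqrt(2)))
erf(0.4879) = 0.5098
CDF = 0.7549
Percentile rank = 0.7549 * 100 = 75.49

75.49


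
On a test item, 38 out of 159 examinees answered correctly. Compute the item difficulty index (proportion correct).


Item difficulty p = number correct / total examinees
p = 38 / 159
p = 0.239

0.239


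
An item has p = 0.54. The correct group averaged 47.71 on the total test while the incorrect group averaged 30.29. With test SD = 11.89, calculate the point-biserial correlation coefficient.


q = 1 - p = 0.46
rpb = ((M1 - M0) / SD) * sqrt(p * q)
rpb = ((47.71 - 30.29) / 11.89) * sqrt(0.54 * 0.46)
rpb = 0.7302

0.7302


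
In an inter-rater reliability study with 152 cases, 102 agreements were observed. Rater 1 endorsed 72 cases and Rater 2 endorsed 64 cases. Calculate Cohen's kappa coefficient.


P_o = 102/152 = 0.671053
P_e = (72*64 + 80*88) / 23104 = 0.504155
kappa = (P_o - P_e) / (1 - P_e)
kappa = (0.671053 - 0.504155) / (1 - 0.504155)
kappa = 0.3366

0.3366


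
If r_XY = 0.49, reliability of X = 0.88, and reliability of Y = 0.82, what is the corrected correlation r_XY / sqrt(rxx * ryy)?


r_corrected = rxy / sqrt(rxx * ryy)
= 0.49 / sqrt(0.88 * 0.82)
= 0.49 / sqrt(0.7216)
= 0.49 / 0.84947
r_corrected = 0.5768

0.5768


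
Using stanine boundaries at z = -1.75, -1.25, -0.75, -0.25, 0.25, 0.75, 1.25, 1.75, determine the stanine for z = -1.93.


Stanine boundaries: [-1.75, -1.25, -0.75, -0.25, 0.25, 0.75, 1.25, 1.75]
z = -1.93
Check each boundary:
  z < -1.75
  z < -1.25
  z < -0.75
  z < -0.25
  z < 0.25
  z < 0.75
  z < 1.25
  z < 1.75
Highest qualifying boundary gives stanine = 1

1


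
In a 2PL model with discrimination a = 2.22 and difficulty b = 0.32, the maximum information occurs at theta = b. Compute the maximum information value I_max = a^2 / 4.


For 2PL, max info at theta = b = 0.32
I_max = a^2 / 4 = 2.22^2 / 4
= 4.9284 / 4
I_max = 1.2321

1.2321


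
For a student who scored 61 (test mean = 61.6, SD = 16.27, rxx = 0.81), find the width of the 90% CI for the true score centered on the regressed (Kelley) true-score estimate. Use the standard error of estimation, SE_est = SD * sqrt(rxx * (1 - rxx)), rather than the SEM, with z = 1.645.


True score estimate = 0.81*61 + 0.19*61.6 = 61.114
SE_est = SD * sqrt(rxx * (1 - rxx)) = 16.27 * sqrt(0.81 * 0.19) = 16.27 * sqrt(0.1539) = 6.382736
CI = T_est +/- z * SE_est, so width = 2 * z * SE_est = 2 * 1.645 * 6.382736
Width = 20.9992

20.9992


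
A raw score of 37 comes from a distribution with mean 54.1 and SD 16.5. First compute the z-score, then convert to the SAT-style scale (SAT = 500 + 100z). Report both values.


z = (X - mean) / SD = (37 - 54.1) / 16.5
z = -17.1 / 16.5
z = -1.0364
SAT-scale = SAT = 500 + 100z
Carry z at full precision (z = -17.1 / 16.5) into the conversion:
SAT-scale = 500 + 100 * (-17.1 / 16.5) = 500 + -1710 / 16.5
SAT-scale = 500 + -103.6364
SAT-scale = 396.3636

396.3636


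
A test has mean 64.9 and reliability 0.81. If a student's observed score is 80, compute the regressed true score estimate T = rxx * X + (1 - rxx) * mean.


T_est = rxx * X + (1 - rxx) * mean
T_est = 0.81 * 80 + 0.19 * 64.9
T_est = 64.8 + 12.331
T_est = 77.131

77.131


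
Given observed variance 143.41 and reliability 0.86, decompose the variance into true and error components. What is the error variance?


var_true = rxx * var_obs = 0.86 * 143.41 = 123.3326
var_error = var_obs - var_true
var_error = 143.41 - 123.3326
var_error = 20.0774

20.0774


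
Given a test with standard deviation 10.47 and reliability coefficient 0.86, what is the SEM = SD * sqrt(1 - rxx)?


SEM = SD * sqrt(1 - rxx)
SEM = 10.47 * sqrt(1 - 0.86)
SEM = 10.47 * sqrt(0.14) = 10.47 * 0.374166
SEM = 3.9175

3.9175


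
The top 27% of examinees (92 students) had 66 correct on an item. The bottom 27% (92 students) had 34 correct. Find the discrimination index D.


p_upper = 66/92 = 0.7174
p_lower = 34/92 = 0.3696
D = 0.7174 - 0.3696 = 0.3478

0.3478


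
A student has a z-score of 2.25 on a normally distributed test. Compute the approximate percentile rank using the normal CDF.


CDF(z) = 0.5 * (1 + erf(z/sqrt(2)))
erf(1.591) = 0.9756
CDF = 0.9878
Percentile rank = 0.9878 * 100 = 98.78

98.78


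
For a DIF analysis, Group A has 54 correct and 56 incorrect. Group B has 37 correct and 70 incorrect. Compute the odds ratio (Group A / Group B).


Odds_A = 54/56 = 0.9643
Odds_B = 37/70 = 0.5286
OR = Odds_A / Odds_B = 0.9643 / 0.5286
Exactly, OR = (54 * 70) / (56 * 37) = 3780 / 2072
OR = 1.8243

1.8243


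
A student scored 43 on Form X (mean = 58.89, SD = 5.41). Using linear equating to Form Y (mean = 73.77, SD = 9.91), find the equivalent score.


slope = SD_Y / SD_X = 9.91 / 5.41 ~ 1.8318
intercept = mean_Y - slope * mean_X = 73.77 - (9.91 / 5.41) * 58.89 ~ -34.1043
Y = slope * X + intercept. To avoid rounding drift from the rounded slope/intercept, evaluate the equivalent form Y = mean_Y + SD_Y * (X - mean_X) / SD_X at full precision:
Y = 73.77 + 9.91 * (43 - 58.89) / 5.41
Y = 73.77 - 9.91 * 15.89 / 5.41
Y = 73.77 - 157.4699 / 5.41
Y = 73.77 - 29.1072
Y = 44.6628

44.6628


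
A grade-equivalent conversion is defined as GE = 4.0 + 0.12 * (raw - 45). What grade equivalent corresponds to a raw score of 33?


raw - median = 33 - 45 = -12
slope * diff = 0.12 * -12 = -1.44
GE = 4.0 + -1.44
GE = 2.56

2.56


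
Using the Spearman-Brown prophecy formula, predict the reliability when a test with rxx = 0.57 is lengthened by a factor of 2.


r_new = (n * rxx) / (1 + (n-1) * rxx)
r_new = (2 * 0.57) / (1 + 1 * 0.57)
r_new = 1.14 / 1.57
r_new = 0.7261

0.7261


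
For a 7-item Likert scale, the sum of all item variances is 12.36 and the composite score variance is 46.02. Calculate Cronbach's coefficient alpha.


alpha = (k/(k-1)) * (1 - sum(si^2)/s_total^2)
= (7/6) * (1 - 12.36/46.02)
alpha = 0.8533

0.8533


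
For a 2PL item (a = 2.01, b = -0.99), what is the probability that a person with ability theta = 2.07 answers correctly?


a*(theta - b) = 2.01 * (2.07 - -0.99) = 6.1506
exp(-6.1506) = 0.0021
P = 1 / (1 + 0.0021)
P = 0.9979

0.9979


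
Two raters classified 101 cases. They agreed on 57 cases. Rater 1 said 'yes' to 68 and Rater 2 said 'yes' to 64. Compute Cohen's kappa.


P_o = 57/101 = 0.564356
P_e = (68*64 + 33*37) / 10201 = 0.546319
kappa = (P_o - P_e) / (1 - P_e)
kappa = (0.564356 - 0.546319) / (1 - 0.546319)
kappa = 0.0398

0.0398


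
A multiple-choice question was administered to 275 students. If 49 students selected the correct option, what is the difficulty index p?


Item difficulty p = number correct / total examinees
p = 49 / 275
p = 0.1782

0.1782


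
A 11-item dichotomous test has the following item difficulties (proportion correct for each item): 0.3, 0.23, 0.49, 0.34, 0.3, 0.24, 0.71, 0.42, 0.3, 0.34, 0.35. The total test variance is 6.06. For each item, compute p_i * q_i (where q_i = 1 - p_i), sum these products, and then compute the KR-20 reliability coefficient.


For each item, compute p_i * q_i:
  Item 1: 0.3 * 0.7 = 0.21
  Item 2: 0.23 * 0.77 = 0.1771
  Item 3: 0.49 * 0.51 = 0.2499
  Item 4: 0.34 * 0.66 = 0.2244
  Item 5: 0.3 * 0.7 = 0.21
  Item 6: 0.24 * 0.76 = 0.1824
  Item 7: 0.71 * 0.29 = 0.2059
  Item 8: 0.42 * 0.58 = 0.2436
  Item 9: 0.3 * 0.7 = 0.21
  Item 10: 0.34 * 0.66 = 0.2244
  Item 11: 0.35 * 0.65 = 0.2275
Sum(p_i * q_i) = 0.21 + 0.1771 + 0.2499 + 0.2244 + 0.21 + 0.1824 + 0.2059 + 0.2436 + 0.21 + 0.2244 + 0.2275 = 2.3652
KR-20 = (k/(k-1)) * (1 - Sum(p_i*q_i) / Var_total)
= (11/10) * (1 - 2.3652/6.06)
= 1.1 * 0.6097
KR-20 = 0.6707

0.6707


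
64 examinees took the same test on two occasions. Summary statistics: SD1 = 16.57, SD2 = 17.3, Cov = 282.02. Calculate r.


r = cov(X,Y) / (SD_X * SD_Y)
r = 282.02 / (16.57 * 17.3)
r = 282.02 / 286.661
r = 0.9838

0.9838


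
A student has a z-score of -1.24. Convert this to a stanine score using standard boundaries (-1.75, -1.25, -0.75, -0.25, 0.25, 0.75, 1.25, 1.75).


Stanine boundaries: [-1.75, -1.25, -0.75, -0.25, 0.25, 0.75, 1.25, 1.75]
z = -1.24
Check each boundary:
  z >= -1.75 -> could be stanine 2
  z >= -1.25 -> could be stanine 3
  z < -0.75
  z < -0.25
  z < 0.25
  z < 0.75
  z < 1.25
  z < 1.75
Highest qualifying boundary gives stanine = 3

3


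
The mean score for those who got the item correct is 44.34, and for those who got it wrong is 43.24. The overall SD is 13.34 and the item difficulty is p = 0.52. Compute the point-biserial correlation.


q = 1 - p = 0.48
rpb = ((M1 - M0) / SD) * sqrt(p * q)
rpb = ((44.34 - 43.24) / 13.34) * sqrt(0.52 * 0.48)
rpb = 0.0412

0.0412


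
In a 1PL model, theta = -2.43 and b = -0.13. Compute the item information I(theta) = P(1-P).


P = 1/(1+exp(-(-2.43--0.13))) = 0.0911
I = P*(1-P) = 0.0911 * 0.9089
I = 0.0828

0.0828


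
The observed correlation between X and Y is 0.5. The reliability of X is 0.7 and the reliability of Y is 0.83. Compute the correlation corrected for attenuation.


r_corrected = rxy / sqrt(rxx * ryy)
= 0.5 / sqrt(0.7 * 0.83)
= 0.5 / sqrt(0.581)
= 0.5 / 0.762234
r_corrected = 0.656

0.656


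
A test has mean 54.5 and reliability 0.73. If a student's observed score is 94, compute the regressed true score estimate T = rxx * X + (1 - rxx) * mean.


T_est = rxx * X + (1 - rxx) * mean
T_est = 0.73 * 94 + 0.27 * 54.5
T_est = 68.62 + 14.715
T_est = 83.335

83.335


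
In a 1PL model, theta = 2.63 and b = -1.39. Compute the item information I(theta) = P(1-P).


P = 1/(1+exp(-(2.63--1.39))) = 0.9824
I = P*(1-P) = 0.9824 * 0.0176
I = 0.0173

0.0173


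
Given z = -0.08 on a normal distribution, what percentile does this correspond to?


CDF(z) = 0.5 * (1 + erf(z/sqrt(2)))
erf(-0.0566) = -0.0638
CDF = 0.4681
Percentile rank = 0.4681 * 100 = 46.81

46.81


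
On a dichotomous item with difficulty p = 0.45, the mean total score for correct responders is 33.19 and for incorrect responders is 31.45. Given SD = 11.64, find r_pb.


q = 1 - p = 0.55
rpb = ((M1 - M0) / SD) * sqrt(p * q)
rpb = ((33.19 - 31.45) / 11.64) * sqrt(0.45 * 0.55)
rpb = 0.0744

0.0744


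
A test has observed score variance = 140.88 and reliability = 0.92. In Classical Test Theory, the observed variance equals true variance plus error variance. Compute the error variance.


var_true = rxx * var_obs = 0.92 * 140.88 = 129.6096
var_error = var_obs - var_true
var_error = 140.88 - 129.6096
var_error = 11.2704

11.2704


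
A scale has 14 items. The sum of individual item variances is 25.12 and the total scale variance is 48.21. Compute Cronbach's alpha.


alpha = (k/(k-1)) * (1 - sum(si^2)/s_total^2)
= (14/13) * (1 - 25.12/48.21)
alpha = 0.5158

0.5158


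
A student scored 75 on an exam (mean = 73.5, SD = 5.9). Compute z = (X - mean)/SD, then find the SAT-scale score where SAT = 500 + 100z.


z = (X - mean) / SD = (75 - 73.5) / 5.9
z = 1.5 / 5.9
z = 0.2542
SAT-scale = SAT = 500 + 100z
Carry z at full precision (z = 1.5 / 5.9) into the conversion:
SAT-scale = 500 + 100 * (1.5 / 5.9) = 500 + 150 / 5.9
SAT-scale = 500 + 25.4237
SAT-scale = 525.4237

525.4237


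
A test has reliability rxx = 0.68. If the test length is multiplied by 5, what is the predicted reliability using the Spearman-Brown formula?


r_new = (n * rxx) / (1 + (n-1) * rxx)
r_new = (5 * 0.68) / (1 + 4 * 0.68)
r_new = 3.4 / 3.72
r_new = 0.914

0.914


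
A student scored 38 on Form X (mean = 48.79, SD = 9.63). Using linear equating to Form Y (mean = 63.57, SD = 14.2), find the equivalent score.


slope = SD_Y / SD_X = 14.2 / 9.63 ~ 1.4746
intercept = mean_Y - slope * mean_X = 63.57 - (14.2 / 9.63) * 48.79 ~ -8.3737
Y = slope * X + intercept. To avoid rounding drift from the rounded slope/intercept, evaluate the equivalent form Y = mean_Y + SD_Y * (X - mean_X) / SD_X at full precision:
Y = 63.57 + 14.2 * (38 - 48.79) / 9.63
Y = 63.57 - 14.2 * 10.79 / 9.63
Y = 63.57 - 153.218 / 9.63
Y = 63.57 - 15.9105
Y = 47.6595

47.6595
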